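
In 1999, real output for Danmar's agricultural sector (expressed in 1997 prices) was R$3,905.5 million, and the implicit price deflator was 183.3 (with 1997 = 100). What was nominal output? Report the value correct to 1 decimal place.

Nominal output = Real × (implicit price deflator/100) = 3905.5 × 1.833 = 7158.78.

R$7,158.8 million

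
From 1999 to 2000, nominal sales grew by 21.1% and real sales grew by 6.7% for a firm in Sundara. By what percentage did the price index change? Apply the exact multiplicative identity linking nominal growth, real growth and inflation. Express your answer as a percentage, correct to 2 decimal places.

(1 + g_nom) = (1 + g_real)(1 + π), so π = 1.2110 / 1.0670 − 1 = 0.13496.

13.50%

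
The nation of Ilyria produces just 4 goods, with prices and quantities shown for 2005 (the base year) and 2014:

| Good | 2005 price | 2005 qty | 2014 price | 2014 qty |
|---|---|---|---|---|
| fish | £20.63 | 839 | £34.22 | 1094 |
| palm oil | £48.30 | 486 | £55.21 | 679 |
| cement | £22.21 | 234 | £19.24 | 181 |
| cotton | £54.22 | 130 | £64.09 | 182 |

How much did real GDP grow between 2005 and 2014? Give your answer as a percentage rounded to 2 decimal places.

30.60%

Real GDP 2005 = Nominal GDP 2005 = 20.63·839 + 48.30·486 + 22.21·234 + 54.22·130 = 53028.11.
Real GDP 2014 (at 2005 prices) = 20.63·1094 + 48.30·679 + 22.21·181 + 54.22·182 = 69252.97.
Real growth = 69252.97/53028.11 − 1 = 0.3060.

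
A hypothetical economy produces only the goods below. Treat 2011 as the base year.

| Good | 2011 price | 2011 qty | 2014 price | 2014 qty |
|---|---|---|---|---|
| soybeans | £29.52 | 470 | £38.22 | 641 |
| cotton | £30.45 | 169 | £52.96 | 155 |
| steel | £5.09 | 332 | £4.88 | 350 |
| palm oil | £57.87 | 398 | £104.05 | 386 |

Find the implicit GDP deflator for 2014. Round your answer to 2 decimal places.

156.15

Nominal GDP 2014 = 38.22·641 + 52.96·155 + 4.88·350 + 104.05·386 = 74579.12.
Real GDP 2014 (at 2011 prices) = 29.52·641 + 30.45·155 + 5.09·350 + 57.87·386 = 47761.39.
Deflator = Nominal/Real × 100 = 74579.12/47761.39 × 100 = 156.149.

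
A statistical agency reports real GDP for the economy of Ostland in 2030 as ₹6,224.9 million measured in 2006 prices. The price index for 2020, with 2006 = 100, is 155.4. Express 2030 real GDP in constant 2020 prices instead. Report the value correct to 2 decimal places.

Real GDP in 2020 prices = Real GDP in 2006 prices × (P_2020/P_2006) = 6224.9 × 1.554 = 9673.49.

₹9,673.49 million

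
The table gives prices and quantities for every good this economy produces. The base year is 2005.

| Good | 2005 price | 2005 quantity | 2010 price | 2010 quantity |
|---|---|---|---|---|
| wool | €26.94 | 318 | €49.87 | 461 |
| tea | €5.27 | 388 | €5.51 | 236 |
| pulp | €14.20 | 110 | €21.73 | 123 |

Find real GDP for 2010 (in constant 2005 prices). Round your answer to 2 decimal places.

€15409.66

Real GDP 2010 = Σ (p_2005 × q_2010) = 26.94·461 + 5.27·236 + 14.20·123 = 15409.66.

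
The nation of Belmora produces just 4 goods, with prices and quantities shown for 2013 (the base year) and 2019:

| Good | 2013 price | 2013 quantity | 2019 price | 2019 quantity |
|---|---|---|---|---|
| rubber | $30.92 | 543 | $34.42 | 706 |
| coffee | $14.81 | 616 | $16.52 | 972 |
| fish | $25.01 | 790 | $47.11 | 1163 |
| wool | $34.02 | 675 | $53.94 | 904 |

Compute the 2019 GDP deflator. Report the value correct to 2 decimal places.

149.80

Nominal GDP 2019 = 34.42·706 + 16.52·972 + 47.11·1163 + 53.94·904 = 143908.65.
Real GDP 2019 (at 2013 prices) = 30.92·706 + 14.81·972 + 25.01·1163 + 34.02·904 = 96065.55.
Deflator = Nominal/Real × 100 = 143908.65/96065.55 × 100 = 149.803.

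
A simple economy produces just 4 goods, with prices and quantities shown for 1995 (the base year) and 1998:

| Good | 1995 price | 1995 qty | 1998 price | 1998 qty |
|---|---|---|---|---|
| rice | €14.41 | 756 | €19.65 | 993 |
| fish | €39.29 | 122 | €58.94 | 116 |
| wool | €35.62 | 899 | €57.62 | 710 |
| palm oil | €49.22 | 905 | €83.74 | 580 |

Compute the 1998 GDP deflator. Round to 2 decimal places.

159.31

Nominal GDP 1998 = 19.65·993 + 58.94·116 + 57.62·710 + 83.74·580 = 115828.89.
Real GDP 1998 (at 1995 prices) = 14.41·993 + 39.29·116 + 35.62·710 + 49.22·580 = 72704.57.
Deflator = Nominal/Real × 100 = 115828.89/72704.57 × 100 = 159.314.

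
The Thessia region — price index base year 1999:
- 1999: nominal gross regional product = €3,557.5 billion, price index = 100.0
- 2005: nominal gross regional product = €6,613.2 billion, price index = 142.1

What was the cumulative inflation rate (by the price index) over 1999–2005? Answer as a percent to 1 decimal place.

Price-level change = 142.1 / 100.0 − 1 = 0.4210.

42.1%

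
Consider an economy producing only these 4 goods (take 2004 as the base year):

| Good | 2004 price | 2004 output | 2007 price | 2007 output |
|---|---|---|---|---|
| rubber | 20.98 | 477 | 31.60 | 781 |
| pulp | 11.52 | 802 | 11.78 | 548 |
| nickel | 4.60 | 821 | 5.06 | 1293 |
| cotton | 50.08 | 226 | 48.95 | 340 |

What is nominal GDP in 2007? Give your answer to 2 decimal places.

Nominal GDP 2007 = Σ (p_2007 × q_2007) = 31.60·781 + 11.78·548 + 5.06·1293 + 48.95·340 = 54320.62.

54320.62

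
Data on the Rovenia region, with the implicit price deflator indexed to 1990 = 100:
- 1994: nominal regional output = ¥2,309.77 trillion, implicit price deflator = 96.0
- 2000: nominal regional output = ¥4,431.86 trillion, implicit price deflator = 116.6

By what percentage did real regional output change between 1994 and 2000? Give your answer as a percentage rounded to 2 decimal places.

57.98%

Real regional output 1994 = 2309.77 / 0.960 = 2406.01.
Real regional output 2000 = 4431.86 / 1.166 = 3800.91.
Real growth = 3800.91 / 2406.01 − 1 = 0.5798.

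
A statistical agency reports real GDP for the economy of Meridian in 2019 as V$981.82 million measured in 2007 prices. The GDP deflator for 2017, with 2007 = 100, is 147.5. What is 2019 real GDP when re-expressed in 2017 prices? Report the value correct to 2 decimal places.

V$1,448.18 million

Real GDP in 2017 prices = Real GDP in 2007 prices × (P_2017/P_2007) = 981.82 × 1.475 = 1448.18.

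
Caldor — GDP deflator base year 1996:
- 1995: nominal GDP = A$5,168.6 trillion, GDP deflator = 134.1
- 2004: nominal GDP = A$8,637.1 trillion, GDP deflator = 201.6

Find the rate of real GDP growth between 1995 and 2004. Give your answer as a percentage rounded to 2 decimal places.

11.16%

Deflate each year: 1995 → 5168.6/1.341 = 3854.29; 2004 → 8637.1/2.016 = 4284.28.
So real GDP changed by 4284.28/3854.29 − 1 = 0.1116, i.e. 11.16%.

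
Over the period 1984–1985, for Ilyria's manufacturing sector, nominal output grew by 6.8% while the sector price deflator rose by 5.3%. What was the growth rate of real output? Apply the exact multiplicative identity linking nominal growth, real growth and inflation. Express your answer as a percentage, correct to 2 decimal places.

(1 + g_nom) = (1 + g_real)(1 + π), so g_real = 1.0680 / 1.0530 − 1 = 0.01425.

1.42%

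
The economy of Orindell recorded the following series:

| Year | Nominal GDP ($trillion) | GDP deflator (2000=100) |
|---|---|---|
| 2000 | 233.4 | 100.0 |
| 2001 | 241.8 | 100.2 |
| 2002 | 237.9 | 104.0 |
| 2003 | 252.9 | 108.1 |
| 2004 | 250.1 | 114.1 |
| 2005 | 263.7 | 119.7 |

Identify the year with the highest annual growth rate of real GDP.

2001

2001: real = 241.8/1.002 = 241.32; growth vs 2000 (233.40) = 3.39%.
2002: real = 237.9/1.040 = 228.75; growth vs 2001 (241.32) = -5.21%.
2003: real = 252.9/1.081 = 233.95; growth vs 2002 (228.75) = 2.27%.
2004: real = 250.1/1.141 = 219.19; growth vs 2003 (233.95) = -6.31%.
2005: real = 263.7/1.197 = 220.30; growth vs 2004 (219.19) = 0.51%.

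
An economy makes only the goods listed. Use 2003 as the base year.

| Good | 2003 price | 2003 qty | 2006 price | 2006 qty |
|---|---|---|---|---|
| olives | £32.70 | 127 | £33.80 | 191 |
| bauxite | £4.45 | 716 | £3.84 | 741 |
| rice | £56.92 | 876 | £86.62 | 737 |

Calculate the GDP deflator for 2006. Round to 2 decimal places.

142.04

Nominal GDP 2006 = 33.80·191 + 3.84·741 + 86.62·737 = 73140.18.
Real GDP 2006 (at 2003 prices) = 32.70·191 + 4.45·741 + 56.92·737 = 51493.19.
Deflator = Nominal/Real × 100 = 73140.18/51493.19 × 100 = 142.039.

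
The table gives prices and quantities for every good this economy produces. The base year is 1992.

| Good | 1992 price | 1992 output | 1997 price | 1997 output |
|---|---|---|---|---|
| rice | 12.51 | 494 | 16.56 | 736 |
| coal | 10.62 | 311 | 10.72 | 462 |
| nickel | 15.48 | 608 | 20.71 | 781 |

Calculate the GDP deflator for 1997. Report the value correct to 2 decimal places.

Nominal GDP 1997 = 16.56·736 + 10.72·462 + 20.71·781 = 33315.31.
Real GDP 1997 (at 1992 prices) = 12.51·736 + 10.62·462 + 15.48·781 = 26203.68.
Deflator = Nominal/Real × 100 = 33315.31/26203.68 × 100 = 127.140.

127.14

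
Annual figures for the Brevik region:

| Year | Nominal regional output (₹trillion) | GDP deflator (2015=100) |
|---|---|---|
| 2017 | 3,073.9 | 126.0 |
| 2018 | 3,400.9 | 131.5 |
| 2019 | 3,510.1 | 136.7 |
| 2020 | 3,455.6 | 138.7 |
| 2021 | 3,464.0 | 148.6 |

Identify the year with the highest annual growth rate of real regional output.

2018: real = 3400.9/1.315 = 2586.24; growth vs 2017 (2439.60) = 6.01%.
2019: real = 3510.1/1.367 = 2567.74; growth vs 2018 (2586.24) = -0.72%.
2020: real = 3455.6/1.387 = 2491.42; growth vs 2019 (2567.74) = -2.97%.
2021: real = 3464.0/1.486 = 2331.09; growth vs 2020 (2491.42) = -6.44%.

2018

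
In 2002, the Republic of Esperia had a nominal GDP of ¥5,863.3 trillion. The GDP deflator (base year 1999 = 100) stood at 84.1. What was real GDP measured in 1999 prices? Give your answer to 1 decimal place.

Real GDP = Nominal / (GDP deflator/100) = 5863.3 / 0.841 = 6971.82.

¥6,971.8 trillion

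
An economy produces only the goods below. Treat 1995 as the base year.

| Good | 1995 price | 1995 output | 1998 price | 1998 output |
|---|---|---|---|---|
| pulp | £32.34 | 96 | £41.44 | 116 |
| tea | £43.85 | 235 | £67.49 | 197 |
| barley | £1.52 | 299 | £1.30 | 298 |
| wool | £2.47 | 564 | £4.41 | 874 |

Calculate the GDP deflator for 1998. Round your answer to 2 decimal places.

148.95

Nominal GDP 1998 = 41.44·116 + 67.49·197 + 1.30·298 + 4.41·874 = 22344.31.
Real GDP 1998 (at 1995 prices) = 32.34·116 + 43.85·197 + 1.52·298 + 2.47·874 = 15001.63.
Deflator = Nominal/Real × 100 = 22344.31/15001.63 × 100 = 148.946.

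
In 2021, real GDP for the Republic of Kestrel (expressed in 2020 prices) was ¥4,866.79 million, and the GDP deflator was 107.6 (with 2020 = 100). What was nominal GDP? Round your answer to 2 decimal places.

¥5,236.67 million

Nominal GDP = Real × (GDP deflator/100) = 4866.79 × 1.076 = 5236.67.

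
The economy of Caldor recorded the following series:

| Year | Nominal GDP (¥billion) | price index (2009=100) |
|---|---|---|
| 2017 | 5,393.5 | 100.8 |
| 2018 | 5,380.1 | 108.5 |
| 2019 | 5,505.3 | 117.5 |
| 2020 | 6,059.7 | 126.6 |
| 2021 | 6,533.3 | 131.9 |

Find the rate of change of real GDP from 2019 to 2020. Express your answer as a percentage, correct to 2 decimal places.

2.16%

Real GDP 2019 = 5505.3/1.175 = 4685.36.
Real GDP 2020 = 6059.7/1.266 = 4786.49.
Change = 4786.49/4685.36 − 1 = 0.0216.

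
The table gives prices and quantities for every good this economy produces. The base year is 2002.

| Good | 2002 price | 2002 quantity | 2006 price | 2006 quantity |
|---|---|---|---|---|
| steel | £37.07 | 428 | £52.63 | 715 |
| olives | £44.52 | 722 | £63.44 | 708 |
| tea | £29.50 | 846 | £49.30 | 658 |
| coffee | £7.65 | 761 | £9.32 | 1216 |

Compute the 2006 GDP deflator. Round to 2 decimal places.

Nominal GDP 2006 = 52.63·715 + 63.44·708 + 49.30·658 + 9.32·1216 = 126318.49.
Real GDP 2006 (at 2002 prices) = 37.07·715 + 44.52·708 + 29.50·658 + 7.65·1216 = 86738.61.
Deflator = Nominal/Real × 100 = 126318.49/86738.61 × 100 = 145.631.

145.63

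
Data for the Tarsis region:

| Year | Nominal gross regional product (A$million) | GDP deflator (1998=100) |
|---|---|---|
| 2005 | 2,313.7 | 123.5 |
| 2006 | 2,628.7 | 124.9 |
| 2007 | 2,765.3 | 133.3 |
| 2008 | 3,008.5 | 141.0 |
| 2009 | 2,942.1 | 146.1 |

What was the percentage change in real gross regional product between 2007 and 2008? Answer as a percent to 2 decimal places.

2.85%

Real gross regional product 2007 = 2765.3/1.333 = 2074.49.
Real gross regional product 2008 = 3008.5/1.410 = 2133.69.
Change = 2133.69/2074.49 − 1 = 0.0285.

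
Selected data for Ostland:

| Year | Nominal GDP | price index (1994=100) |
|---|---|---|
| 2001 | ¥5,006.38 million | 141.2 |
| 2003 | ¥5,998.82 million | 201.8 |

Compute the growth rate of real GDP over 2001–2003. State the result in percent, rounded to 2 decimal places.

-16.16%

Real GDP 2001 = 5006.38 / 1.412 = 3545.59.
Real GDP 2003 = 5998.82 / 2.018 = 2972.66.
Real growth = 2972.66 / 3545.59 − 1 = -0.1616.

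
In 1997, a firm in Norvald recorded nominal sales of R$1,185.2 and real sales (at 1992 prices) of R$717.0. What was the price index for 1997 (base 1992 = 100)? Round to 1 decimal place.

165.3

price index = (Nominal / Real) × 100 = 1185.2 / 717.0 × 100 = 165.30.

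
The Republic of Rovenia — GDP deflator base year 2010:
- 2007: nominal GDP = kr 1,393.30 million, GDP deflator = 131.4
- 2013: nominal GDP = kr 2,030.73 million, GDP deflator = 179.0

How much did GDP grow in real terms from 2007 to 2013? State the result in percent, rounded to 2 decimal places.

6.99%

Real GDP 2007 = 1393.30 / 1.314 = 1060.35.
Real GDP 2013 = 2030.73 / 1.790 = 1134.49.
Real growth = 1134.49 / 1060.35 − 1 = 0.0699.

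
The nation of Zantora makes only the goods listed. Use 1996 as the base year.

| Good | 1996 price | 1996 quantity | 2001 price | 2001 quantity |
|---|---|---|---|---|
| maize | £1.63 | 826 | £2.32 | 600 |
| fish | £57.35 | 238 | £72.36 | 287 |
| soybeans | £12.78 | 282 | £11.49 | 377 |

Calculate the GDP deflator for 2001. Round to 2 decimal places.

119.03

Nominal GDP 2001 = 2.32·600 + 72.36·287 + 11.49·377 = 26491.05.
Real GDP 2001 (at 1996 prices) = 1.63·600 + 57.35·287 + 12.78·377 = 22255.51.
Deflator = Nominal/Real × 100 = 26491.05/22255.51 × 100 = 119.031.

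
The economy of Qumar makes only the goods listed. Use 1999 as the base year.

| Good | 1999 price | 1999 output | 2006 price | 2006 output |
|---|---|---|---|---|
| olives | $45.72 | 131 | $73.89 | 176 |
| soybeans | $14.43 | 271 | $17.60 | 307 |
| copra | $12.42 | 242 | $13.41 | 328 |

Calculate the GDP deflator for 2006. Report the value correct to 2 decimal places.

137.80

Nominal GDP 2006 = 73.89·176 + 17.60·307 + 13.41·328 = 22806.32.
Real GDP 2006 (at 1999 prices) = 45.72·176 + 14.43·307 + 12.42·328 = 16550.49.
Deflator = Nominal/Real × 100 = 22806.32/16550.49 × 100 = 137.798.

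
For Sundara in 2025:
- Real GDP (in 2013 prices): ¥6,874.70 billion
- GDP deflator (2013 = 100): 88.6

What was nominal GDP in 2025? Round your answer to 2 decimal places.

Nominal GDP = Real × (GDP deflator/100) = 6874.70 × 0.886 = 6090.98.

¥6,090.98 billion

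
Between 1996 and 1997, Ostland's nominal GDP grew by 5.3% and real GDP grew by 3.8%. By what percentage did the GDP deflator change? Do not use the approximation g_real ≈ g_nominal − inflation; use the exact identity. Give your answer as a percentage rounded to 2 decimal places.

(1 + g_nom) = (1 + g_real)(1 + π), so π = 1.0530 / 1.0380 − 1 = 0.01445.

1.45%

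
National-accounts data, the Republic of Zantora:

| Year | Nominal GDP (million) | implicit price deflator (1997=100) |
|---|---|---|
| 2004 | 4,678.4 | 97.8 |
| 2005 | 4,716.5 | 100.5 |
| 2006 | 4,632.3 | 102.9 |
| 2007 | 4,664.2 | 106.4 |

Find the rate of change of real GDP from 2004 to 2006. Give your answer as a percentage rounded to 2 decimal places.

-5.89%

Real GDP 2004 = 4678.4/0.978 = 4783.64.
Real GDP 2006 = 4632.3/1.029 = 4501.75.
Change = 4501.75/4783.64 − 1 = -0.0589.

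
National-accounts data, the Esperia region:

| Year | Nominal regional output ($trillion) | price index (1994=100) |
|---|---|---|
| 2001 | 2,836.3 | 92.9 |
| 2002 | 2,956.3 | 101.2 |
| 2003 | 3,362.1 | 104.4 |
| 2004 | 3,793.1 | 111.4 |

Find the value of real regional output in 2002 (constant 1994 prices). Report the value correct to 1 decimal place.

$2,921.2 trillion

Real regional output 2002 = 2956.3 / 1.012 = 2921.25.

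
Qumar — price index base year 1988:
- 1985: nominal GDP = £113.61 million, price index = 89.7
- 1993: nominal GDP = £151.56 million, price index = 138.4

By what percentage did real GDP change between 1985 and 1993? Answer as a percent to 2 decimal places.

Real GDP 1985 = 113.61 / 0.897 = 126.66.
Real GDP 1993 = 151.56 / 1.384 = 109.51.
Real growth = 109.51 / 126.66 − 1 = -0.1354.

-13.54%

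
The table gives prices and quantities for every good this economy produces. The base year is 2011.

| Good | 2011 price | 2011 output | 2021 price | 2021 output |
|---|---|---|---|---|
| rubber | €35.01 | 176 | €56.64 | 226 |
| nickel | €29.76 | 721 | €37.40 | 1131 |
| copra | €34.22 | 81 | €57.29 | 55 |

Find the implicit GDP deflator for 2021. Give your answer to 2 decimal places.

134.06

Nominal GDP 2021 = 56.64·226 + 37.40·1131 + 57.29·55 = 58250.99.
Real GDP 2021 (at 2011 prices) = 35.01·226 + 29.76·1131 + 34.22·55 = 43452.92.
Deflator = Nominal/Real × 100 = 58250.99/43452.92 × 100 = 134.055.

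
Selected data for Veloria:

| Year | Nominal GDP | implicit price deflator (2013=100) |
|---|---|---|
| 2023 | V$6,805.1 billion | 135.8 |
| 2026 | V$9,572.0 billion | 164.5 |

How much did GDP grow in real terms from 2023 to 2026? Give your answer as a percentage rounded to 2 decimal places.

16.12%

Deflate each year: 2023 → 6805.1/1.358 = 5011.12; 2026 → 9572.0/1.645 = 5818.84.
So real GDP changed by 5818.84/5011.12 − 1 = 0.1612, i.e. 16.12%.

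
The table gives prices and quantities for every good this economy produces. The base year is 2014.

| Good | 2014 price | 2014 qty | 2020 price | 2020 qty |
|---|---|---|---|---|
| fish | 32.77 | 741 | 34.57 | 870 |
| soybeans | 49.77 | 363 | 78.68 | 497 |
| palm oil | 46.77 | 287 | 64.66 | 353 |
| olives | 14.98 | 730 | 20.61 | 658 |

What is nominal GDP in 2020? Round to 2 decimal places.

105566.22

Nominal GDP 2020 = Σ (p_2020 × q_2020) = 34.57·870 + 78.68·497 + 64.66·353 + 20.61·658 = 105566.22.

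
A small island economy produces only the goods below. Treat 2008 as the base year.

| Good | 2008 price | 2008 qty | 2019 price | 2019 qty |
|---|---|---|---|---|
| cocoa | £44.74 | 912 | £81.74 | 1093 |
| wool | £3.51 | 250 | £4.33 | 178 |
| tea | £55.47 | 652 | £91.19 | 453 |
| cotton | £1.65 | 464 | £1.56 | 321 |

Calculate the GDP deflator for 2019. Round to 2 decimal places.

175.47

Nominal GDP 2019 = 81.74·1093 + 4.33·178 + 91.19·453 + 1.56·321 = 131922.39.
Real GDP 2019 (at 2008 prices) = 44.74·1093 + 3.51·178 + 55.47·453 + 1.65·321 = 75183.16.
Deflator = Nominal/Real × 100 = 131922.39/75183.16 × 100 = 175.468.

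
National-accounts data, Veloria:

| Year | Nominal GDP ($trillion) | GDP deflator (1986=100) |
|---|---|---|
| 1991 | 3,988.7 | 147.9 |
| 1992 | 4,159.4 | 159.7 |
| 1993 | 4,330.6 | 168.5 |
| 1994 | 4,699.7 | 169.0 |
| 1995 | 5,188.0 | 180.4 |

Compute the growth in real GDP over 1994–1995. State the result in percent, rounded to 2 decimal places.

3.41%

Real GDP 1994 = 4699.7/1.690 = 2780.89.
Real GDP 1995 = 5188.0/1.804 = 2875.83.
Change = 2875.83/2780.89 − 1 = 0.0341.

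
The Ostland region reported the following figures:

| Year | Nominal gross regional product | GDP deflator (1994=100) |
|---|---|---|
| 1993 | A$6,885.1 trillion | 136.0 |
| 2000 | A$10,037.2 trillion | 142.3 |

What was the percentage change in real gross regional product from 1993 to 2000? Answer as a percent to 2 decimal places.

39.33%

Real gross regional product 1993 = 6885.1 / 1.360 = 5062.57.
Real gross regional product 2000 = 10037.2 / 1.423 = 7053.55.
Real growth = 7053.55 / 5062.57 − 1 = 0.3933.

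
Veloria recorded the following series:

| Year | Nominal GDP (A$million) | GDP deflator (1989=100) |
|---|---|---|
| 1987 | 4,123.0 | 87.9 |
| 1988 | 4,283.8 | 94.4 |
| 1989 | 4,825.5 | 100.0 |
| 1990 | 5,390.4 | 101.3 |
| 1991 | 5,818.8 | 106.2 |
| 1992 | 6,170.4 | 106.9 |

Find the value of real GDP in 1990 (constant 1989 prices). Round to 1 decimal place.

Real GDP 1990 = 5390.4 / 1.013 = 5321.22.

A$5,321.2 million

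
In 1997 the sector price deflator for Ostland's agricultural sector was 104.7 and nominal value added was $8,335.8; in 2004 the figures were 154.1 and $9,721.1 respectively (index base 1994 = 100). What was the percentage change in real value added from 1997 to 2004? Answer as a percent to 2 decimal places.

Real value added 1997 = 8335.8 / 1.047 = 7961.60.
Real value added 2004 = 9721.1 / 1.541 = 6308.31.
Real growth = 6308.31 / 7961.60 − 1 = -0.2077.

-20.77%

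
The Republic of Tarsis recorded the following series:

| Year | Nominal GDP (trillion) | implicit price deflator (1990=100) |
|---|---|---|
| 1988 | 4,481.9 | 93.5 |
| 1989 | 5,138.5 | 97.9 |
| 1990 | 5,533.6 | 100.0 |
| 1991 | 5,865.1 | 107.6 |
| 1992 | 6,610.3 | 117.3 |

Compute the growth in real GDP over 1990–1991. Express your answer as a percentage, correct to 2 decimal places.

Real GDP 1990 = 5533.6/1.000 = 5533.60.
Real GDP 1991 = 5865.1/1.076 = 5450.84.
Change = 5450.84/5533.60 − 1 = -0.0150.

-1.50%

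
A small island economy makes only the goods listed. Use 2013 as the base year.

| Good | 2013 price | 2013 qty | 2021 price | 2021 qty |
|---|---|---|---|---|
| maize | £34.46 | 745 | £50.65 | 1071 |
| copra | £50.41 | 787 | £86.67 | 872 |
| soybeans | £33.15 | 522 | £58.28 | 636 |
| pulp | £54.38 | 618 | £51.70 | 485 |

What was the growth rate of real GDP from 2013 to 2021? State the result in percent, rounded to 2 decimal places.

Real GDP 2013 = Nominal GDP 2013 = 34.46·745 + 50.41·787 + 33.15·522 + 54.38·618 = 116256.51.
Real GDP 2021 (at 2013 prices) = 34.46·1071 + 50.41·872 + 33.15·636 + 54.38·485 = 128321.88.
Real growth = 128321.88/116256.51 − 1 = 0.1038.

10.38%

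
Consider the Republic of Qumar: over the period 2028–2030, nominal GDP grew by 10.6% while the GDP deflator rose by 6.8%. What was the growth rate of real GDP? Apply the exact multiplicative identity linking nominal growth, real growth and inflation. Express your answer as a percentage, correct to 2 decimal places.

3.56%

(1 + g_nom) = (1 + g_real)(1 + π), so g_real = 1.1060 / 1.0680 − 1 = 0.03558.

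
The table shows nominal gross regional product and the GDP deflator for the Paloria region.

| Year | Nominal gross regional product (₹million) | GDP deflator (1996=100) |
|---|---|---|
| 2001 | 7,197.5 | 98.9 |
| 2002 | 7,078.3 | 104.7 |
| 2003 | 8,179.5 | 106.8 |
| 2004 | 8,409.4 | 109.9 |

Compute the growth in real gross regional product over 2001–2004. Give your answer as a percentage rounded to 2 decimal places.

Real gross regional product 2001 = 7197.5/0.989 = 7277.55.
Real gross regional product 2004 = 8409.4/1.099 = 7651.87.
Change = 7651.87/7277.55 − 1 = 0.0514.

5.14%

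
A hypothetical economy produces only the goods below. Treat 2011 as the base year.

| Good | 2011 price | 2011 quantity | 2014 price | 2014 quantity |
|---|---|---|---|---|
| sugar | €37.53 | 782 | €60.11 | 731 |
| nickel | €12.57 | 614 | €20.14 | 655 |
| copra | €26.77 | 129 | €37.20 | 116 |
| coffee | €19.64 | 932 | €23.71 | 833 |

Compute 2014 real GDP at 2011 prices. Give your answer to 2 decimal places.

€55133.22

Real GDP 2014 = Σ (p_2011 × q_2014) = 37.53·731 + 12.57·655 + 26.77·116 + 19.64·833 = 55133.22.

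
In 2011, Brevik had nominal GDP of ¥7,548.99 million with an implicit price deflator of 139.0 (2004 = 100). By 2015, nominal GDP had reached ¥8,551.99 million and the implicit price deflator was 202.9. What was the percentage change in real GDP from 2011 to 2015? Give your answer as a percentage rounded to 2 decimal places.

-22.39%

Real GDP 2011 = 7548.99 / 1.390 = 5430.93.
Real GDP 2015 = 8551.99 / 2.029 = 4214.88.
Real growth = 4214.88 / 5430.93 − 1 = -0.2239.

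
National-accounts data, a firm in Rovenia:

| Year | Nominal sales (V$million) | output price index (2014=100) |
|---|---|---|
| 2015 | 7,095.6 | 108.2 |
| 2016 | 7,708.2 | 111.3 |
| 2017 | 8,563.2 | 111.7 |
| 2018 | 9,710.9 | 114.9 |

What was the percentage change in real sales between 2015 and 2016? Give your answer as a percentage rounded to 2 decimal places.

Real sales 2015 = 7095.6/1.082 = 6557.86.
Real sales 2016 = 7708.2/1.113 = 6925.61.
Change = 6925.61/6557.86 − 1 = 0.0561.

5.61%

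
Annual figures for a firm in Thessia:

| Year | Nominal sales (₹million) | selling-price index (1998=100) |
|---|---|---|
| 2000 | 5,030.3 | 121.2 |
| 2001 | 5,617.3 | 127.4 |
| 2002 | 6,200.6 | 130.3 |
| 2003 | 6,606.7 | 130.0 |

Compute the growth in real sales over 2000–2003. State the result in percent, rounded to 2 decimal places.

22.45%

Real sales 2000 = 5030.3/1.212 = 4150.41.
Real sales 2003 = 6606.7/1.300 = 5082.08.
Change = 5082.08/4150.41 − 1 = 0.2245.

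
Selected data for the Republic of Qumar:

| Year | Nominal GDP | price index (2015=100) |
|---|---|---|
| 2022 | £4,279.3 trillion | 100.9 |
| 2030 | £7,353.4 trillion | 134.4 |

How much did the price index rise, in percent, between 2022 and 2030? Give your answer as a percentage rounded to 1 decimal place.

33.2%

Price-level change = 134.4 / 100.9 − 1 = 0.3320.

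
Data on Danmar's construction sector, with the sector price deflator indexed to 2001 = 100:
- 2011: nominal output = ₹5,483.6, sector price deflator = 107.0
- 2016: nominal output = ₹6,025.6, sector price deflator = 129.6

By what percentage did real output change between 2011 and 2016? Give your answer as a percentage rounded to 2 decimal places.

Deflate each year: 2011 → 5483.6/1.070 = 5124.86; 2016 → 6025.6/1.296 = 4649.38.
So real output changed by 4649.38/5124.86 − 1 = -0.0928, i.e. -9.28%.

-9.28%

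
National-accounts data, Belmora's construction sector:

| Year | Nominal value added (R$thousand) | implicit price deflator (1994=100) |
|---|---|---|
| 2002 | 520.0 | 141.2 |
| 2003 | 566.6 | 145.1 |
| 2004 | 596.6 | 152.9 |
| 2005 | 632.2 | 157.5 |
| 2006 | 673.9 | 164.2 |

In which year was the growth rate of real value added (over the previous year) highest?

2003

2003: real = 566.6/1.451 = 390.49; growth vs 2002 (368.27) = 6.03%.
2004: real = 596.6/1.529 = 390.19; growth vs 2003 (390.49) = -0.08%.
2005: real = 632.2/1.575 = 401.40; growth vs 2004 (390.19) = 2.87%.
2006: real = 673.9/1.642 = 410.41; growth vs 2005 (401.40) = 2.24%.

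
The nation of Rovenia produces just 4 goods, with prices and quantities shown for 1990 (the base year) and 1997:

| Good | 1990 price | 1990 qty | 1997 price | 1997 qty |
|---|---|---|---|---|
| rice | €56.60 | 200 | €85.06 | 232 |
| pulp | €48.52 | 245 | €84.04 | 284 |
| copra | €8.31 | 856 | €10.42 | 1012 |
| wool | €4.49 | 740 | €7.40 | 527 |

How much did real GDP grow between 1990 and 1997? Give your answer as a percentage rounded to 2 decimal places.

12.02%

Real GDP 1990 = Nominal GDP 1990 = 56.60·200 + 48.52·245 + 8.31·856 + 4.49·740 = 33643.36.
Real GDP 1997 (at 1990 prices) = 56.60·232 + 48.52·284 + 8.31·1012 + 4.49·527 = 37686.83.
Real growth = 37686.83/33643.36 − 1 = 0.1202.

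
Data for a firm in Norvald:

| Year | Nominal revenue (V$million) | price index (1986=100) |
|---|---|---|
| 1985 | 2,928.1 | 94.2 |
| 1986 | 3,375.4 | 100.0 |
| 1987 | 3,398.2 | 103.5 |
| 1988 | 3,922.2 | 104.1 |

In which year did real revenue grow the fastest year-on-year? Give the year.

1986: real = 3375.4/1.000 = 3375.40; growth vs 1985 (3108.39) = 8.59%.
1987: real = 3398.2/1.035 = 3283.29; growth vs 1986 (3375.40) = -2.73%.
1988: real = 3922.2/1.041 = 3767.72; growth vs 1987 (3283.29) = 14.75%.

1988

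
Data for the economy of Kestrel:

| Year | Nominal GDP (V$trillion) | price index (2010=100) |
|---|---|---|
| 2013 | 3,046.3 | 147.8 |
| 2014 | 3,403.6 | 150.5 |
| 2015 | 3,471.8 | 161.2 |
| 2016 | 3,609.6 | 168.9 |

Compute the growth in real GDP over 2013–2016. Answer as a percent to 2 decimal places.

3.69%

Real GDP 2013 = 3046.3/1.478 = 2061.10.
Real GDP 2016 = 3609.6/1.689 = 2137.12.
Change = 2137.12/2061.10 − 1 = 0.0369.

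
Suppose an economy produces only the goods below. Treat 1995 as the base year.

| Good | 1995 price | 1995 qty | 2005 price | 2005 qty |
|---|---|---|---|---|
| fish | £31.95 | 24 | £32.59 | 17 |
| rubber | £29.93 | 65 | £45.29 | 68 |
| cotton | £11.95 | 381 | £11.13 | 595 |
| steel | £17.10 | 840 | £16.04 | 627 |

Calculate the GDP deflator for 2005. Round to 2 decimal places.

99.52

Nominal GDP 2005 = 32.59·17 + 45.29·68 + 11.13·595 + 16.04·627 = 20313.18.
Real GDP 2005 (at 1995 prices) = 31.95·17 + 29.93·68 + 11.95·595 + 17.10·627 = 20410.34.
Deflator = Nominal/Real × 100 = 20313.18/20410.34 × 100 = 99.524.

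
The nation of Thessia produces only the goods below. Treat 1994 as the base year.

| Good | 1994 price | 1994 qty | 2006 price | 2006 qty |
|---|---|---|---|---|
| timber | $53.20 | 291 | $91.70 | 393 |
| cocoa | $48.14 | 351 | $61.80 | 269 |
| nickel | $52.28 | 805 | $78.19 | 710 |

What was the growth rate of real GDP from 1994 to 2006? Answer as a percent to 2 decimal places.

-4.68%

Real GDP 1994 = Nominal GDP 1994 = 53.20·291 + 48.14·351 + 52.28·805 = 74463.74.
Real GDP 2006 (at 1994 prices) = 53.20·393 + 48.14·269 + 52.28·710 = 70976.06.
Real growth = 70976.06/74463.74 − 1 = -0.0468.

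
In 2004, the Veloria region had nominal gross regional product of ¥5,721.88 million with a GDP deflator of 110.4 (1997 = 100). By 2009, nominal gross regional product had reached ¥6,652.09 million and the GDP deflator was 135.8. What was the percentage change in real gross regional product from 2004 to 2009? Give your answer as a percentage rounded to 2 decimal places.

-5.49%

Deflate each year: 2004 → 5721.88/1.104 = 5182.86; 2009 → 6652.09/1.358 = 4898.45.
So real gross regional product changed by 4898.45/5182.86 − 1 = -0.0549, i.e. -5.49%.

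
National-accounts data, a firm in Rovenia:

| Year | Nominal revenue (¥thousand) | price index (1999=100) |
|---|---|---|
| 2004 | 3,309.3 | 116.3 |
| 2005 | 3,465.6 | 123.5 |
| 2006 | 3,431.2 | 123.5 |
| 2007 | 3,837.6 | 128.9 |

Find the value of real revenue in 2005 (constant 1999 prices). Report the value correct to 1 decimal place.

¥2,806.2 thousand

Real revenue 2005 = 3465.6 / 1.235 = 2806.15.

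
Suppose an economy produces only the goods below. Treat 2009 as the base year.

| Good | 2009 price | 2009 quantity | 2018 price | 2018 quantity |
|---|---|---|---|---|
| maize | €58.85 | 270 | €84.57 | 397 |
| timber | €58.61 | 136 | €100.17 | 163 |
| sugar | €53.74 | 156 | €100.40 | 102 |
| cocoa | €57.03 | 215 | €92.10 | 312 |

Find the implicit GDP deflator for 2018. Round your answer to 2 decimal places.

158.17

Nominal GDP 2018 = 84.57·397 + 100.17·163 + 100.40·102 + 92.10·312 = 88878.00.
Real GDP 2018 (at 2009 prices) = 58.85·397 + 58.61·163 + 53.74·102 + 57.03·312 = 56191.72.
Deflator = Nominal/Real × 100 = 88878.00/56191.72 × 100 = 158.169.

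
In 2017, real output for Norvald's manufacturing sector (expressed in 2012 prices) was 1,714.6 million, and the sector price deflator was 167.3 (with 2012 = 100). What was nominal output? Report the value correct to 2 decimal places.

Nominal output = Real × (sector price deflator/100) = 1714.6 × 1.673 = 2868.53.

2,868.53 million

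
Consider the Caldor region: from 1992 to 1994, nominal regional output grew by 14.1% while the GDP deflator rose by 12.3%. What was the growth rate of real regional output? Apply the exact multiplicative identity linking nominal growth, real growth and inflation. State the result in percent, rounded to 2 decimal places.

(1 + g_nom) = (1 + g_real)(1 + π), so g_real = 1.1410 / 1.1230 − 1 = 0.01603.

1.60%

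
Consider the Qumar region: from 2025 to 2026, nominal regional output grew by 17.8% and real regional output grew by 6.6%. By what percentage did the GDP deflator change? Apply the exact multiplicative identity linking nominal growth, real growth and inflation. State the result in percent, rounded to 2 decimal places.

10.51%

(1 + g_nom) = (1 + g_real)(1 + π), so π = 1.1780 / 1.0660 − 1 = 0.10507.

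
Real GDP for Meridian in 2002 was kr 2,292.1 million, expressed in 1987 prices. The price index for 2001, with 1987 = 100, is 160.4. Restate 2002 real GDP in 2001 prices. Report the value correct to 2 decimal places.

kr 3,676.53 million

Real GDP in 2001 prices = Real GDP in 1987 prices × (P_2001/P_1987) = 2292.1 × 1.604 = 3676.53.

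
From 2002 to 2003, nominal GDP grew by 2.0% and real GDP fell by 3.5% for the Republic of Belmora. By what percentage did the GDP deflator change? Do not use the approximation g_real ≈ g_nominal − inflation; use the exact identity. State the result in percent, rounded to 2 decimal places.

(1 + g_nom) = (1 + g_real)(1 + π), so π = 1.0200 / 0.9650 − 1 = 0.05699.

5.70%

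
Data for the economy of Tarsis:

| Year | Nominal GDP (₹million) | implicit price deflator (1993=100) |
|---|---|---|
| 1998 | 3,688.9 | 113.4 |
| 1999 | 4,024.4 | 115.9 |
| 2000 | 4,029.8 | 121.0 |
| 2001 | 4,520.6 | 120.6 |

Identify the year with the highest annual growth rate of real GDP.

2001

1999: real = 4024.4/1.159 = 3472.30; growth vs 1998 (3253.00) = 6.74%.
2000: real = 4029.8/1.210 = 3330.41; growth vs 1999 (3472.30) = -4.09%.
2001: real = 4520.6/1.206 = 3748.42; growth vs 2000 (3330.41) = 12.55%.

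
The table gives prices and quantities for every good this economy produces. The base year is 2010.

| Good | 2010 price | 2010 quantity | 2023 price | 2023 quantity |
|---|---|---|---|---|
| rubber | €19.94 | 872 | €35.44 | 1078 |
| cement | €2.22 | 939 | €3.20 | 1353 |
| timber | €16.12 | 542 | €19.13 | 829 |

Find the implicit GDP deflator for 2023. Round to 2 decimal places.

154.22

Nominal GDP 2023 = 35.44·1078 + 3.20·1353 + 19.13·829 = 58392.69.
Real GDP 2023 (at 2010 prices) = 19.94·1078 + 2.22·1353 + 16.12·829 = 37862.46.
Deflator = Nominal/Real × 100 = 58392.69/37862.46 × 100 = 154.223.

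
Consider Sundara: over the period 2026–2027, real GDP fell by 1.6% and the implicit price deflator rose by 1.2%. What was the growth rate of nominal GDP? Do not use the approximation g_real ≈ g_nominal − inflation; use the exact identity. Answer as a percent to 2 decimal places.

(1 + g_nom) = (1 + g_real)(1 + π) = 0.9840 × 1.0120 = 0.99581.

-0.42%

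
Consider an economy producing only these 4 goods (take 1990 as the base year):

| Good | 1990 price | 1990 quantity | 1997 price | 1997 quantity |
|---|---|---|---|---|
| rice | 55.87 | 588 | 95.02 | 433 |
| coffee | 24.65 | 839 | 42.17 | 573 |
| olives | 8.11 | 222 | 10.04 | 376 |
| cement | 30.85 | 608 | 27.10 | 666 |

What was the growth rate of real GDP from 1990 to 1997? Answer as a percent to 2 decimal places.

Real GDP 1990 = Nominal GDP 1990 = 55.87·588 + 24.65·839 + 8.11·222 + 30.85·608 = 74090.13.
Real GDP 1997 (at 1990 prices) = 55.87·433 + 24.65·573 + 8.11·376 + 30.85·666 = 61911.62.
Real growth = 61911.62/74090.13 − 1 = -0.1644.

-16.44%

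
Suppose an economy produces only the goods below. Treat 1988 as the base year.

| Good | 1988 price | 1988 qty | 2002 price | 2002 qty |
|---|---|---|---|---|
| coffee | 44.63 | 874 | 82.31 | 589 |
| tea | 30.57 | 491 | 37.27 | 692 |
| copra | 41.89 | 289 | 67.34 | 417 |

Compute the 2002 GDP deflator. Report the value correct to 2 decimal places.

Nominal GDP 2002 = 82.31·589 + 37.27·692 + 67.34·417 = 102352.21.
Real GDP 2002 (at 1988 prices) = 44.63·589 + 30.57·692 + 41.89·417 = 64909.64.
Deflator = Nominal/Real × 100 = 102352.21/64909.64 × 100 = 157.684.

157.68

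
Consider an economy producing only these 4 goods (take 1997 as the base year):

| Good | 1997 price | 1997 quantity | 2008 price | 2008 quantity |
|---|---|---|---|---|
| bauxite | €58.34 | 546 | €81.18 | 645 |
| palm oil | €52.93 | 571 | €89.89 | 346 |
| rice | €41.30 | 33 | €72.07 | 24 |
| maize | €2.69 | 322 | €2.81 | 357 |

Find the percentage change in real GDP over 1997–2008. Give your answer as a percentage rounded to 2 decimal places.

-9.97%

Real GDP 1997 = Nominal GDP 1997 = 58.34·546 + 52.93·571 + 41.30·33 + 2.69·322 = 64305.75.
Real GDP 2008 (at 1997 prices) = 58.34·645 + 52.93·346 + 41.30·24 + 2.69·357 = 57894.61.
Real growth = 57894.61/64305.75 − 1 = -0.0997.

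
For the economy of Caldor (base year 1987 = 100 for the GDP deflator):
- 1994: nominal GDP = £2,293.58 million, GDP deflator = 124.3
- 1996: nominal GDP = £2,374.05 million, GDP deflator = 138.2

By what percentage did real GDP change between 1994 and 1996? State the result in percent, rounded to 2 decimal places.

Deflate each year: 1994 → 2293.58/1.243 = 1845.20; 1996 → 2374.05/1.382 = 1717.84.
So real GDP changed by 1717.84/1845.20 − 1 = -0.0690, i.e. -6.90%.

-6.90%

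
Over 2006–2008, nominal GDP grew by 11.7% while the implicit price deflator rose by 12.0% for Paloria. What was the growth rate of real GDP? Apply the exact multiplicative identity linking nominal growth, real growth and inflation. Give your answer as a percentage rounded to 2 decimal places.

-0.27%

(1 + g_nom) = (1 + g_real)(1 + π), so g_real = 1.1170 / 1.1200 − 1 = -0.00268.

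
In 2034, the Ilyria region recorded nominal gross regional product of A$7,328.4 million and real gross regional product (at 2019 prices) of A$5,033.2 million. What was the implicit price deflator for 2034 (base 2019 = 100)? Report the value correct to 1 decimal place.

145.6

implicit price deflator = (Nominal / Real) × 100 = 7328.4 / 5033.2 × 100 = 145.60.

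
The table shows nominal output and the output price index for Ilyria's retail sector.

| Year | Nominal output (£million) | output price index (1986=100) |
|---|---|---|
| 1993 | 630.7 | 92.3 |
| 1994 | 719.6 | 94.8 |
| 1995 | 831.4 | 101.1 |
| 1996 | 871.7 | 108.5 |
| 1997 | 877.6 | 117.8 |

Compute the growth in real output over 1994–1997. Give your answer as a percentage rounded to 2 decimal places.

-1.85%

Real output 1994 = 719.6/0.948 = 759.07.
Real output 1997 = 877.6/1.178 = 744.99.
Change = 744.99/759.07 − 1 = -0.0185.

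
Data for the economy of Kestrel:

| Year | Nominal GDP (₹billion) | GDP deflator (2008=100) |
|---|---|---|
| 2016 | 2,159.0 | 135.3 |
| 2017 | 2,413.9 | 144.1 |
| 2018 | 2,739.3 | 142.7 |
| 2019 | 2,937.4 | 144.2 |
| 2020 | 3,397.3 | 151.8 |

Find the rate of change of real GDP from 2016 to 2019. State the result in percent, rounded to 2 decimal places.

Real GDP 2016 = 2159.0/1.353 = 1595.71.
Real GDP 2019 = 2937.4/1.442 = 2037.03.
Change = 2037.03/1595.71 − 1 = 0.2766.

27.66%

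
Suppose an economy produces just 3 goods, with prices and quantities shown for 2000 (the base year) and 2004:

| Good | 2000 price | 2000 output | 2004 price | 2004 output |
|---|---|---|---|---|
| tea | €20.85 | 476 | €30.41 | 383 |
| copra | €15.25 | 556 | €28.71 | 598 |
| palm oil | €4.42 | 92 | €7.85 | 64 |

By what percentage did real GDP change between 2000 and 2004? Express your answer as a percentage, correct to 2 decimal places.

-7.56%

Real GDP 2000 = Nominal GDP 2000 = 20.85·476 + 15.25·556 + 4.42·92 = 18810.24.
Real GDP 2004 (at 2000 prices) = 20.85·383 + 15.25·598 + 4.42·64 = 17387.93.
Real growth = 17387.93/18810.24 − 1 = -0.0756.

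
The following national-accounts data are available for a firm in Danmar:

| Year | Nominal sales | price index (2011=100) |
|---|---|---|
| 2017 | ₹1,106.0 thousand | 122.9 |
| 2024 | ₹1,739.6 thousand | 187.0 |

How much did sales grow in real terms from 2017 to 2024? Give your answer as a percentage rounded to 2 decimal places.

Deflate each year: 2017 → 1106.0/1.229 = 899.92; 2024 → 1739.6/1.870 = 930.27.
So real sales changed by 930.27/899.92 − 1 = 0.0337, i.e. 3.37%.

3.37%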